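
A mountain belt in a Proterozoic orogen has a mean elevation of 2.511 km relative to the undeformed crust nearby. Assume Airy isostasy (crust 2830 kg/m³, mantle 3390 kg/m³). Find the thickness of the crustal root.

Balancing pressure at the compensation depth: the weight of the topography is balanced by the buoyancy of the root, ρ_c h = (ρ_m − ρ_c) r.
r = h · ρ_c / (ρ_m − ρ_c) = 2.511 km × 2830 / (3390 − 2830) = 12.7 km.

12.7 km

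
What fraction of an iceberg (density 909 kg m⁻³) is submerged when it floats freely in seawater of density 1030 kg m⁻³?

88.3%

Submerged fraction = ρ_obj/ρ_fluid = 909/1030 = 88.3%.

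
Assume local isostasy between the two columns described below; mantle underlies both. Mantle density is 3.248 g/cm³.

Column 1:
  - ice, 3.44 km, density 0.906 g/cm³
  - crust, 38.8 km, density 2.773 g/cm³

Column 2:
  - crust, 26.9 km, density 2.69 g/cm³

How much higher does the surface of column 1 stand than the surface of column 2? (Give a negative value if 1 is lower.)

For any compensation level in the mantle, the mantle terms cancel and isostasy reduces to e = (Σt_1 − Σt_2) − (Σ(ρt)_1 − Σ(ρt)_2) / ρ_m.
Σt_1 = 42.24 km; Σt_2 = 26.9 km; Σ(ρt)_1 = 110.70904; Σ(ρt)_2 = 72.361 (in km·g/cm³).
e = (42.24 − 26.9) − (110.70904 − 72.361) / 3.248 = 3.53 km.

3.53 km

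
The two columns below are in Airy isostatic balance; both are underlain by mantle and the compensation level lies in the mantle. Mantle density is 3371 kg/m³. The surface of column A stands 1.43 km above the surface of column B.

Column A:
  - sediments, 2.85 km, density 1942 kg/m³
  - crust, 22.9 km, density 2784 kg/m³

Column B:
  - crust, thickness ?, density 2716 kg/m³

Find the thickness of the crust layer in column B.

Take the compensation level at the base of the deeper column (depth z_c below the surface of column A) and equate Σ ρ_i t_i down to z_c; mantle fills any gap and the z_c terms cancel.
Column A: 2.85×1942 + 22.9×2784 + (z_c − 25.75)×3371
Column B: 1.43×0 + x×2716 + (z_c − 1.43 − 0 − x)×3371
The z_c×3371 term appears on both sides and cancels. Collect the known terms of each column as K = Σ(ρt)_known − 3371 × (depth of known layers): K_A = 69288.3 − 3371×25.75 = −17514.95; K_B = 0 − 3371×(1.43 + 0) = −4820.53.
Balance: K_A = K_B − x×(3371 − 2716), so x = (K_B − K_A)/(3371 − 2716) = 12694.4/655 = 19.4 km.

19.4 km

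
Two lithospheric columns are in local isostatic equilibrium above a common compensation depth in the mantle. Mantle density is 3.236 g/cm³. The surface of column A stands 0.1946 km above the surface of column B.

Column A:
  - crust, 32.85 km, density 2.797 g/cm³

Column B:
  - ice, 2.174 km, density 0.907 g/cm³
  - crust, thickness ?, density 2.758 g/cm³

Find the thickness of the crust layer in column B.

Take the compensation level at the base of the deeper column (depth z_c below the surface of column A) and equate Σ ρ_i t_i down to z_c; mantle fills any gap and the z_c terms cancel.
Column A: 32.85×2.797 + (z_c − 32.85)×3.236
Column B: 0.1946×0 + 2.174×0.907 + x×2.758 + (z_c − 0.1946 − 2.174 − x)×3.236
The z_c×3.236 term appears on both sides and cancels. Collect the known terms of each column as K = Σ(ρt)_known − 3.236 × (depth of known layers): K_A = 91.88145 − 3.236×32.85 = −14.42115; K_B = 1.971818 − 3.236×(0.1946 + 2.174) = −5.6929716.
Balance: K_A = K_B − x×(3.236 − 2.758), so x = (K_B − K_A)/(3.236 − 2.758) = 8.72818/0.478 = 18.3 km.

18.3 km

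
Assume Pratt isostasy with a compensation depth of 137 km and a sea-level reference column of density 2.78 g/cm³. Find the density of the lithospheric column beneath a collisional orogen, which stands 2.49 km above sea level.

Pratt balance: ρ_ref D = ρ (D + h).
ρ = ρ_ref D/(D + h) = 2.78 × 137 km/(137 km + 2.49 km) = 2.73 g/cm³.

2.73 g/cm³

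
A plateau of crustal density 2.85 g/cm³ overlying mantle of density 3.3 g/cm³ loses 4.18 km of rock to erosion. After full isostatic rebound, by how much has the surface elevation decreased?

0.57 km

Rebound u = e ρ_c/ρ_m = 4.18 km × 2.85/3.3 = 3.61 km.
Net surface drop = e − u = 4.18 km − 3.61 km = e (ρ_m − ρ_c)/ρ_m = 0.57 km.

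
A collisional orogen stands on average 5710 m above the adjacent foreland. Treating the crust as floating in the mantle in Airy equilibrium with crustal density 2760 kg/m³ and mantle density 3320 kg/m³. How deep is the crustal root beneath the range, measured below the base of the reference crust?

For local isostatic compensation: the weight of the topography is balanced by the buoyancy of the root, ρ_c h = (ρ_m − ρ_c) r.
r = h · ρ_c / (ρ_m − ρ_c) = 5710 m × 2760 / (3320 − 2760) = 28100 m.

28100 m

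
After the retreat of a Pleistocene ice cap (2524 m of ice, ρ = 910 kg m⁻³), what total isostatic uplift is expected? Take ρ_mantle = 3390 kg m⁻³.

Removing the load lets mantle flow back in; uplift u satisfies ρ_ice t = ρ_m u.
u = t ρ_ice/ρ_m = 2524 m × 910/3390 = 678 m.

678 m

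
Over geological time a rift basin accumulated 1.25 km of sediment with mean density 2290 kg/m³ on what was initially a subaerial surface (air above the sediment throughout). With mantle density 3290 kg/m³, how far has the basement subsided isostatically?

0.87 km

Subaerial load: s = t ρ_sed / ρ_m = 1.25 km × 2290/3290 = 0.87 km.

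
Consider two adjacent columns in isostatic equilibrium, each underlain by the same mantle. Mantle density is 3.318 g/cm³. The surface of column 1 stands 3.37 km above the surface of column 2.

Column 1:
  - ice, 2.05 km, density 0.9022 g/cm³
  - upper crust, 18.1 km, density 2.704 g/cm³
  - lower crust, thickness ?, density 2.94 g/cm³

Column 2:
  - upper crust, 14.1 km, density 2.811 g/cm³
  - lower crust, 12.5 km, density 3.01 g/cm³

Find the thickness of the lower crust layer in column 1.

Take the compensation level at the base of the deeper column (depth z_c below the surface of column 1) and equate Σ ρ_i t_i down to z_c; mantle fills any gap and the z_c terms cancel.
Column 1: 2.05×0.9022 + 18.1×2.704 + x×2.94 + (z_c − 20.15 − x)×3.318
Column 2: 3.37×0 + 14.1×2.811 + 12.5×3.01 + (z_c − 3.37 − 26.6)×3.318
The z_c×3.318 term appears on both sides and cancels. Collect the known terms of each column as K = Σ(ρt)_known − 3.318 × (depth of known layers): K_1 = 50.79191 − 3.318×20.15 = −16.06579; K_2 = 77.2601 − 3.318×(3.37 + 26.6) = −22.18036.
Balance: K_1 − x×(3.318 − 2.94) = K_2, so x = (K_1 − K_2)/(3.318 − 2.94) = 6.11457/0.378 = 16.2 km.

16.2 km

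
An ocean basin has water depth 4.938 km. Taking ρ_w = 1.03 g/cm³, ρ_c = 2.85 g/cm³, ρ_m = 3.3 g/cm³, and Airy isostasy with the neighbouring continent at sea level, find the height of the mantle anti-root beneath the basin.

20 km

For local isostatic compensation: replacing crust with seawater at the top is compensated by replacing crust with mantle at the base: d (ρ_c − ρ_w) = a (ρ_m − ρ_c).
a = d (ρ_c − ρ_w)/(ρ_m − ρ_c) = 4.938 km × 1.82/0.45 = 20 km.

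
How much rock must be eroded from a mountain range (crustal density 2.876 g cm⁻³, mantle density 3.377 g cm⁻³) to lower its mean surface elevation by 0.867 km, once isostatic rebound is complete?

5.84 km

Net drop Δ = e − u = e − e ρ_c/ρ_m = e (ρ_m − ρ_c)/ρ_m.
e = Δ ρ_m/(ρ_m − ρ_c) = 0.867 km × 3.377/0.501 = 5.84 km.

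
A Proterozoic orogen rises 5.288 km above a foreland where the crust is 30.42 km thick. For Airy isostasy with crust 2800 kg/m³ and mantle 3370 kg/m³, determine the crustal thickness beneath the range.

61.7 km

Root depth r = h ρ_c / (ρ_m − ρ_c) = 5.288 km × 2800 / 570 = 25.98 km.
Total thickness = T + h + r = 30.42 km + 5.288 km + 25.98 km = 61.7 km.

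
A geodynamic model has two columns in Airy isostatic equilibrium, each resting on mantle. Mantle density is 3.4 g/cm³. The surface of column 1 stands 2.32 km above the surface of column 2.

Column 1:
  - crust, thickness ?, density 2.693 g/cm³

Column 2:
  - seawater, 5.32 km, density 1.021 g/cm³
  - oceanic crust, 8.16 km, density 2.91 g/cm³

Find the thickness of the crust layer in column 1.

34.7 km

Take the compensation level at the base of the deeper column (depth z_c below the surface of column 1) and equate Σ ρ_i t_i down to z_c; mantle fills any gap and the z_c terms cancel.
Column 1: x×2.693 + (z_c − 0 − x)×3.4
Column 2: 2.32×0 + 5.32×1.021 + 8.16×2.91 + (z_c − 2.32 − 13.48)×3.4
The z_c×3.4 term appears on both sides and cancels. Collect the known terms of each column as K = Σ(ρt)_known − 3.4 × (depth of known layers): K_1 = 0 − 3.4×0 = 0; K_2 = 29.17732 − 3.4×(2.32 + 13.48) = −24.54268.
Balance: K_1 − x×(3.4 − 2.693) = K_2, so x = (K_1 − K_2)/(3.4 − 2.693) = 24.5427/0.707 = 34.7 km.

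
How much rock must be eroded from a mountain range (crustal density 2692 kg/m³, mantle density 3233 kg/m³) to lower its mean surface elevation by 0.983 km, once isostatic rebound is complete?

Net drop Δ = e − u = e − e ρ_c/ρ_m = e (ρ_m − ρ_c)/ρ_m.
e = Δ ρ_m/(ρ_m − ρ_c) = 0.983 km × 3233/541 = 5.87 km.

5.87 km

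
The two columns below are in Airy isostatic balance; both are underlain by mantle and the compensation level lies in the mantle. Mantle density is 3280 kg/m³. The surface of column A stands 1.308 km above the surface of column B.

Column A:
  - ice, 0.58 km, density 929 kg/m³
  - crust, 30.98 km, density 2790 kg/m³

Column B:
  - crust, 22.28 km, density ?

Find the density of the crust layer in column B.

Take the compensation level at the base of the deeper column (depth z_c below the surface of column A) and equate Σ ρ_i t_i down to z_c; mantle fills any gap and the z_c terms cancel.
Column A: 0.58×929 + 30.98×2790 + (z_c − 31.56)×3280
Column B: 1.308×0 + 22.28×ρ + (z_c − 1.308 − 22.28)×3280
The z_c×3280 term appears on both sides and cancels. Collect the known terms of each column as K = Σ(ρt)_known − 3280 × (depth of known layers): K_A = 86973.02 − 3280×31.56 = −16543.78; K_B = 0 − 3280×(1.308 + 22.28) = −77368.64.
Balance: K_A = K_B + 22.28×ρ, so ρ = (K_A − K_B)/22.28 = 60824.9/22.28 = 2730 kg/m³.

2730 kg/m³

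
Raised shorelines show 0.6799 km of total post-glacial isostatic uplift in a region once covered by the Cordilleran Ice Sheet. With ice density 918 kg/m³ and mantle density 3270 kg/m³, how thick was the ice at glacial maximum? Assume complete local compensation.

u = t ρ_ice/ρ_m → t = u ρ_m/ρ_ice = 0.6799 km × 3270/918 = 2.42 km.

2.42 km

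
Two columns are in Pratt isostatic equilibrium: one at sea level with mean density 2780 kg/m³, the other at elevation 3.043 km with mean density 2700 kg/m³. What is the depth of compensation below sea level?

ρ_ref D = ρ (D + h) → D (ρ_ref − ρ) = ρ h.
D = ρ h/(ρ_ref − ρ) = 2700 × 3.043 km/(2780 − 2700) = 103 km.

103 km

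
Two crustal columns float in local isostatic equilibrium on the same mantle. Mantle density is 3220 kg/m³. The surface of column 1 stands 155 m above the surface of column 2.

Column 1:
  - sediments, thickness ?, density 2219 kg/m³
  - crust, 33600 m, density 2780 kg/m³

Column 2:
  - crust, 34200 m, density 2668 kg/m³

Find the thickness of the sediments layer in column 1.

4590 m

Take the compensation level at the base of the deeper column (depth z_c below the surface of column 1) and equate Σ ρ_i t_i down to z_c; mantle fills any gap and the z_c terms cancel.
Column 1: x×2219 + 33600×2780 + (z_c − 33600 − x)×3220
Column 2: 155×0 + 34200×2668 + (z_c − 155 − 34200)×3220
The z_c×3220 term appears on both sides and cancels. Collect the known terms of each column as K = Σ(ρt)_known − 3220 × (depth of known layers): K_1 = 93408000 − 3220×33600 = −14784000; K_2 = 91245600 − 3220×(155 + 34200) = −19377500.
Balance: K_1 − x×(3220 − 2219) = K_2, so x = (K_1 − K_2)/(3220 − 2219) = 4593500/1001 = 4590 m.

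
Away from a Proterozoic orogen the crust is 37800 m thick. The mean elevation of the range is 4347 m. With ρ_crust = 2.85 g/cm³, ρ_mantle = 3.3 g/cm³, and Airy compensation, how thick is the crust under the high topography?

69700 m

Root depth r = h ρ_c / (ρ_m − ρ_c) = 4347 m × 2.85 / 0.45 = 27530 m.
Total thickness = T + h + r = 37800 m + 4347 m + 27530 m = 69700 m.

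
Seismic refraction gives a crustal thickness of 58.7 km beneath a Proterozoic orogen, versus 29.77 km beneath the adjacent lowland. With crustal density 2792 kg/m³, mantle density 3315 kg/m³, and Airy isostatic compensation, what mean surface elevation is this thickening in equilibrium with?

4.56 km

Excess crust Δ = 58.7 km − 29.77 km = 28.93 km, split between elevation h and root r with h + r = Δ.
Airy balance ρ_c h = (ρ_m − ρ_c) r gives r = h ρ_c/(ρ_m − ρ_c), so h (1 + ρ_c/(ρ_m − ρ_c)) = Δ, i.e. h = Δ (ρ_m − ρ_c)/ρ_m.
h = 28.93 km × 523/3315 = 4.56 km.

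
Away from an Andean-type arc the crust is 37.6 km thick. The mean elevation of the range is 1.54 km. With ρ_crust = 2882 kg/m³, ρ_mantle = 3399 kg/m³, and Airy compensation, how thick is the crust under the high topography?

Root depth r = h ρ_c / (ρ_m − ρ_c) = 1.54 km × 2882 / 517 = 8.585 km.
Total thickness = T + h + r = 37.6 km + 1.54 km + 8.585 km = 47.7 km.

47.7 km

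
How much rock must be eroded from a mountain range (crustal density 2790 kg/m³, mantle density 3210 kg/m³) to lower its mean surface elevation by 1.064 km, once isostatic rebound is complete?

Net drop Δ = e − u = e − e ρ_c/ρ_m = e (ρ_m − ρ_c)/ρ_m.
e = Δ ρ_m/(ρ_m − ρ_c) = 1.064 km × 3210/420 = 8.13 km.

8.13 km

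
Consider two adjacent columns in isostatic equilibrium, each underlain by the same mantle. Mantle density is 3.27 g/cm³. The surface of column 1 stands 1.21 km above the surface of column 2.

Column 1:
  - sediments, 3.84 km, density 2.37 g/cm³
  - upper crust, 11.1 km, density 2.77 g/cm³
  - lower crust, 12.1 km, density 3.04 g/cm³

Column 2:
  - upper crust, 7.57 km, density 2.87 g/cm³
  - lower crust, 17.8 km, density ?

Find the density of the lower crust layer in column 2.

Take the compensation level at the base of the deeper column (depth z_c below the surface of column 1) and equate Σ ρ_i t_i down to z_c; mantle fills any gap and the z_c terms cancel.
Column 1: 3.84×2.37 + 11.1×2.77 + 12.1×3.04 + (z_c − 27.04)×3.27
Column 2: 1.21×0 + 7.57×2.87 + 17.8×ρ + (z_c − 1.21 − 25.37)×3.27
The z_c×3.27 term appears on both sides and cancels. Collect the known terms of each column as K = Σ(ρt)_known − 3.27 × (depth of known layers): K_1 = 76.6318 − 3.27×27.04 = −11.789; K_2 = 21.7259 − 3.27×(1.21 + 25.37) = −65.1907.
Balance: K_1 = K_2 + 17.8×ρ, so ρ = (K_1 − K_2)/17.8 = 53.4017/17.8 = 3 g/cm³.

3 g/cm³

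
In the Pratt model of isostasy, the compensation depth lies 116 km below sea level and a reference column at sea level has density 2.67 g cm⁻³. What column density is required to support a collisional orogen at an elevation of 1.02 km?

2.65 g cm⁻³

Pratt balance: ρ_ref D = ρ (D + h).
ρ = ρ_ref D/(D + h) = 2.67 × 116 km/(116 km + 1.02 km) = 2.65 g cm⁻³.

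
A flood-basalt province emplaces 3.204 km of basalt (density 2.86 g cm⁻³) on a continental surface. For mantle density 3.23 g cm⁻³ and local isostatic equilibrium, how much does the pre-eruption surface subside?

Subaerial loading: s = t ρ_load / ρ_m.
s = 3.204 km × 2.86/3.23 = 2.84 km.

2.84 km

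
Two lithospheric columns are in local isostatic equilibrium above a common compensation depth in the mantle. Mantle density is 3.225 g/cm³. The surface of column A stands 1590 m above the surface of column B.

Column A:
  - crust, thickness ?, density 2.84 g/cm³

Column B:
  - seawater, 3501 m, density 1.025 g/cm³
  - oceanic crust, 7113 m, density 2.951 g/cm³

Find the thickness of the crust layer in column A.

Take the compensation level at the base of the deeper column (depth z_c below the surface of column A) and equate Σ ρ_i t_i down to z_c; mantle fills any gap and the z_c terms cancel.
Column A: x×2.84 + (z_c − 0 − x)×3.225
Column B: 1590×0 + 3501×1.025 + 7113×2.951 + (z_c − 1590 − 10614)×3.225
The z_c×3.225 term appears on both sides and cancels. Collect the known terms of each column as K = Σ(ρt)_known − 3.225 × (depth of known layers): K_A = 0 − 3.225×0 = 0; K_B = 24578.988 − 3.225×(1590 + 10614) = −14778.912.
Balance: K_A − x×(3.225 − 2.84) = K_B, so x = (K_A − K_B)/(3.225 − 2.84) = 14778.9/0.385 = 38400 m.

38400 m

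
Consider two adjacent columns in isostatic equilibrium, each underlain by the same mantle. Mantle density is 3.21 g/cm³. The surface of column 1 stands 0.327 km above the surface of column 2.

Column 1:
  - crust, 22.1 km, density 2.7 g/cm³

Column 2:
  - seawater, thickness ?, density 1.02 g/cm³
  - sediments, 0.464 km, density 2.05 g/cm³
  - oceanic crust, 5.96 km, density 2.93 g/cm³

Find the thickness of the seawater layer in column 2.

3.66 km

Take the compensation level at the base of the deeper column (depth z_c below the surface of column 1) and equate Σ ρ_i t_i down to z_c; mantle fills any gap and the z_c terms cancel.
Column 1: 22.1×2.7 + (z_c − 22.1)×3.21
Column 2: 0.327×0 + x×1.02 + 0.464×2.05 + 5.96×2.93 + (z_c − 0.327 − 6.424 − x)×3.21
The z_c×3.21 term appears on both sides and cancels. Collect the known terms of each column as K = Σ(ρt)_known − 3.21 × (depth of known layers): K_1 = 59.67 − 3.21×22.1 = −11.271; K_2 = 18.414 − 3.21×(0.327 + 6.424) = −3.25671.
Balance: K_1 = K_2 − x×(3.21 − 1.02), so x = (K_2 − K_1)/(3.21 − 1.02) = 8.01429/2.19 = 3.66 km.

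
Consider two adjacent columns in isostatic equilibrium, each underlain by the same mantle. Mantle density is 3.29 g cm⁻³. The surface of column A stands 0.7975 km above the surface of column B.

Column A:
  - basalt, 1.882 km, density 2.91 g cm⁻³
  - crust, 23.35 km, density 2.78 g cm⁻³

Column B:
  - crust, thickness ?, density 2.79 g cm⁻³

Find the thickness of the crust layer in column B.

Take the compensation level at the base of the deeper column (depth z_c below the surface of column A) and equate Σ ρ_i t_i down to z_c; mantle fills any gap and the z_c terms cancel.
Column A: 1.882×2.91 + 23.35×2.78 + (z_c − 25.232)×3.29
Column B: 0.7975×0 + x×2.79 + (z_c − 0.7975 − 0 − x)×3.29
The z_c×3.29 term appears on both sides and cancels. Collect the known terms of each column as K = Σ(ρt)_known − 3.29 × (depth of known layers): K_A = 70.38962 − 3.29×25.232 = −12.62366; K_B = 0 − 3.29×(0.7975 + 0) = −2.623775.
Balance: K_A = K_B − x×(3.29 − 2.79), so x = (K_B − K_A)/(3.29 − 2.79) = 9.99988/0.5 = 20 km.

20 km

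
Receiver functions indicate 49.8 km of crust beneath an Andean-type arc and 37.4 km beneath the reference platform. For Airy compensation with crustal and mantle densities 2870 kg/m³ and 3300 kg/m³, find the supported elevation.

1.62 km

Excess crust Δ = 49.8 km − 37.4 km = 12.4 km, split between elevation h and root r with h + r = Δ.
Airy balance ρ_c h = (ρ_m − ρ_c) r gives r = h ρ_c/(ρ_m − ρ_c), so h (1 + ρ_c/(ρ_m − ρ_c)) = Δ, i.e. h = Δ (ρ_m − ρ_c)/ρ_m.
h = 12.4 km × 430/3300 = 1.62 km.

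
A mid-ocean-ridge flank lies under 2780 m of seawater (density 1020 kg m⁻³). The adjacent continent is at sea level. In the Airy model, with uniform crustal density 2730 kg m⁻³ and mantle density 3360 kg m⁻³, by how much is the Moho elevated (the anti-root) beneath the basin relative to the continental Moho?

7550 m

For local isostatic compensation: replacing crust with seawater at the top is compensated by replacing crust with mantle at the base: d (ρ_c − ρ_w) = a (ρ_m − ρ_c).
a = d (ρ_c − ρ_w)/(ρ_m − ρ_c) = 2780 m × 1710/630 = 7550 m.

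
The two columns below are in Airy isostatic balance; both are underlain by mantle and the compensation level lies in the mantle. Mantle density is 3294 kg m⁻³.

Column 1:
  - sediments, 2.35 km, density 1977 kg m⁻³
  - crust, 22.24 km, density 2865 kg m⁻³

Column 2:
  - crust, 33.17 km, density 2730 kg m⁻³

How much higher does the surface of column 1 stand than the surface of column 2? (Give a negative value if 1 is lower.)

For any compensation level in the mantle, the mantle terms cancel and isostasy reduces to e = (Σt_1 − Σt_2) − (Σ(ρt)_1 − Σ(ρt)_2) / ρ_m.
Σt_1 = 24.59 km; Σt_2 = 33.17 km; Σ(ρt)_1 = 68363.55; Σ(ρt)_2 = 90554.1 (in km·kg m⁻³).
e = (24.59 − 33.17) − (68363.55 − 90554.1) / 3294 = −1.84 km.

−1.84 km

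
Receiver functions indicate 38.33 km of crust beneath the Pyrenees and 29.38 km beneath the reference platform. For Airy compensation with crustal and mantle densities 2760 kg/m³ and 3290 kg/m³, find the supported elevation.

1.44 km

Excess crust Δ = 38.33 km − 29.38 km = 8.95 km, split between elevation h and root r with h + r = Δ.
Airy balance ρ_c h = (ρ_m − ρ_c) r gives r = h ρ_c/(ρ_m − ρ_c), so h (1 + ρ_c/(ρ_m − ρ_c)) = Δ, i.e. h = Δ (ρ_m − ρ_c)/ρ_m.
h = 8.95 km × 530/3290 = 1.44 km.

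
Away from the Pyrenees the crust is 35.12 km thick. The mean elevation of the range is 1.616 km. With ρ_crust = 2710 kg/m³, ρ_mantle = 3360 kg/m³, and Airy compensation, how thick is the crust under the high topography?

Root depth r = h ρ_c / (ρ_m − ρ_c) = 1.616 km × 2710 / 650 = 6.737 km.
Total thickness = T + h + r = 35.12 km + 1.616 km + 6.737 km = 43.5 km.

43.5 km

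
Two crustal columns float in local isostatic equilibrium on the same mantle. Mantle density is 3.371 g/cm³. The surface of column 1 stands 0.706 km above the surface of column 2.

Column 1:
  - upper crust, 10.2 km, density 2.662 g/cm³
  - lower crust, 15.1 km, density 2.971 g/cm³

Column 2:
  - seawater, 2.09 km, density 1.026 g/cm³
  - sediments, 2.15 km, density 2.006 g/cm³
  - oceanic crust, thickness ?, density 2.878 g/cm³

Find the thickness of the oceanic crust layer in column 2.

6.2 km

Take the compensation level at the base of the deeper column (depth z_c below the surface of column 1) and equate Σ ρ_i t_i down to z_c; mantle fills any gap and the z_c terms cancel.
Column 1: 10.2×2.662 + 15.1×2.971 + (z_c − 25.3)×3.371
Column 2: 0.706×0 + 2.09×1.026 + 2.15×2.006 + x×2.878 + (z_c − 0.706 − 4.24 − x)×3.371
The z_c×3.371 term appears on both sides and cancels. Collect the known terms of each column as K = Σ(ρt)_known − 3.371 × (depth of known layers): K_1 = 72.0145 − 3.371×25.3 = −13.2718; K_2 = 6.45724 − 3.371×(0.706 + 4.24) = −10.215726.
Balance: K_1 = K_2 − x×(3.371 − 2.878), so x = (K_2 − K_1)/(3.371 − 2.878) = 3.05607/0.493 = 6.2 km.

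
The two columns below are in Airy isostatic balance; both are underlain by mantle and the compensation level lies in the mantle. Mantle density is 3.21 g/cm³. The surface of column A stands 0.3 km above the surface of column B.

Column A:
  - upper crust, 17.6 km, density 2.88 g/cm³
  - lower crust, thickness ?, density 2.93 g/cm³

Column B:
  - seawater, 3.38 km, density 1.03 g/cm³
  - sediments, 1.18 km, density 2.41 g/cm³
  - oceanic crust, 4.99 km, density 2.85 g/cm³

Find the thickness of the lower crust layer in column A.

18.8 km

Take the compensation level at the base of the deeper column (depth z_c below the surface of column A) and equate Σ ρ_i t_i down to z_c; mantle fills any gap and the z_c terms cancel.
Column A: 17.6×2.88 + x×2.93 + (z_c − 17.6 − x)×3.21
Column B: 0.3×0 + 3.38×1.03 + 1.18×2.41 + 4.99×2.85 + (z_c − 0.3 − 9.55)×3.21
The z_c×3.21 term appears on both sides and cancels. Collect the known terms of each column as K = Σ(ρt)_known − 3.21 × (depth of known layers): K_A = 50.688 − 3.21×17.6 = −5.808; K_B = 20.5467 − 3.21×(0.3 + 9.55) = −11.0718.
Balance: K_A − x×(3.21 − 2.93) = K_B, so x = (K_A − K_B)/(3.21 − 2.93) = 5.2638/0.28 = 18.8 km.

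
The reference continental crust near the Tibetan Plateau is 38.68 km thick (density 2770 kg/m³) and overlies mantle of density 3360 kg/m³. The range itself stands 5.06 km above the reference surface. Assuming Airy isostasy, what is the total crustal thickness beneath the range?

67.5 km

Root depth r = h ρ_c / (ρ_m − ρ_c) = 5.06 km × 2770 / 590 = 23.76 km.
Total thickness = T + h + r = 38.68 km + 5.06 km + 23.76 km = 67.5 km.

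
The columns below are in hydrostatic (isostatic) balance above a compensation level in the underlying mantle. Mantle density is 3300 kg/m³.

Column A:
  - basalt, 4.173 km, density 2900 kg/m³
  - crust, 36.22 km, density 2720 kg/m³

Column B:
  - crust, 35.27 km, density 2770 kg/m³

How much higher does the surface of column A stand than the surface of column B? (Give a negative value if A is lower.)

1.21 km

For any compensation level in the mantle, the mantle terms cancel and isostasy reduces to e = (Σt_A − Σt_B) − (Σ(ρt)_A − Σ(ρt)_B) / ρ_m.
Σt_A = 40.393 km; Σt_B = 35.27 km; Σ(ρt)_A = 110620.1; Σ(ρt)_B = 97697.9 (in km·kg/m³).
e = (40.393 − 35.27) − (110620.1 − 97697.9) / 3300 = 1.21 km.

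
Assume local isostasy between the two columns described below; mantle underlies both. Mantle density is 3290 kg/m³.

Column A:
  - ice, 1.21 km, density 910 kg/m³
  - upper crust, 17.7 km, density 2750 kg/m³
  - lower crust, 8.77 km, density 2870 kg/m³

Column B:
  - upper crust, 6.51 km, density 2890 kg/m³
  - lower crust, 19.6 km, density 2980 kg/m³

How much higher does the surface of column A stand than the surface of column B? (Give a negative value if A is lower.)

For any compensation level in the mantle, the mantle terms cancel and isostasy reduces to e = (Σt_A − Σt_B) − (Σ(ρt)_A − Σ(ρt)_B) / ρ_m.
Σt_A = 27.68 km; Σt_B = 26.11 km; Σ(ρt)_A = 74946; Σ(ρt)_B = 77221.9 (in km·kg/m³).
e = (27.68 − 26.11) − (74946 − 77221.9) / 3290 = 2.26 km.

2.26 km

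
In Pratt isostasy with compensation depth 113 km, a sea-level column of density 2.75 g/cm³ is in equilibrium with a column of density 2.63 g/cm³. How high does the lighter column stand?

5.16 km

ρ_ref D = ρ (D + h) → h = D (ρ_ref − ρ)/ρ.
h = 113 km × (2.75 − 2.63)/2.63 = 5.16 km.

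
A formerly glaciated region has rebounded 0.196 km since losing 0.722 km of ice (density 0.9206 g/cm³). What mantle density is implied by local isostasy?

3.39 g/cm³

ρ_m = ρ_ice t / u = 0.9206 × 0.722 km/0.196 km = 3.39 g/cm³.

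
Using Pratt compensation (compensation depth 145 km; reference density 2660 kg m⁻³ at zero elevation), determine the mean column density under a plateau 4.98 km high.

Pratt balance: ρ_ref D = ρ (D + h).
ρ = ρ_ref D/(D + h) = 2660 × 145 km/(145 km + 4.98 km) = 2570 kg m⁻³.

2570 kg m⁻³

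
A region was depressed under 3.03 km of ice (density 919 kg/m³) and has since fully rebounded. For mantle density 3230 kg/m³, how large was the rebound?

0.862 km

Removing the load lets mantle flow back in; uplift u satisfies ρ_ice t = ρ_m u.
u = t ρ_ice/ρ_m = 3.03 km × 919/3230 = 0.862 km.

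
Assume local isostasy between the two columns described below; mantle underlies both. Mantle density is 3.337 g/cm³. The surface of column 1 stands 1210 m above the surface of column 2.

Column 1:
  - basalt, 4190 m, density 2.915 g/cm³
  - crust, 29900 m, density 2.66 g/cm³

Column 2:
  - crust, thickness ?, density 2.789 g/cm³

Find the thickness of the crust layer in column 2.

Take the compensation level at the base of the deeper column (depth z_c below the surface of column 1) and equate Σ ρ_i t_i down to z_c; mantle fills any gap and the z_c terms cancel.
Column 1: 4190×2.915 + 29900×2.66 + (z_c − 34090)×3.337
Column 2: 1210×0 + x×2.789 + (z_c − 1210 − 0 − x)×3.337
The z_c×3.337 term appears on both sides and cancels. Collect the known terms of each column as K = Σ(ρt)_known − 3.337 × (depth of known layers): K_1 = 91747.85 − 3.337×34090 = −22010.48; K_2 = 0 − 3.337×(1210 + 0) = −4037.77.
Balance: K_1 = K_2 − x×(3.337 − 2.789), so x = (K_2 − K_1)/(3.337 − 2.789) = 17972.7/0.548 = 32800 m.

32800 m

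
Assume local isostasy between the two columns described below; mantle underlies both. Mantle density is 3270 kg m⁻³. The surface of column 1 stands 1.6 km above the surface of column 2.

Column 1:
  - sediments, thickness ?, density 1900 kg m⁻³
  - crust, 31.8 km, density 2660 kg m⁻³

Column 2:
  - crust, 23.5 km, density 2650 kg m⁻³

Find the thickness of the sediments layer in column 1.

0.295 km

Take the compensation level at the base of the deeper column (depth z_c below the surface of column 1) and equate Σ ρ_i t_i down to z_c; mantle fills any gap and the z_c terms cancel.
Column 1: x×1900 + 31.8×2660 + (z_c − 31.8 − x)×3270
Column 2: 1.6×0 + 23.5×2650 + (z_c − 1.6 − 23.5)×3270
The z_c×3270 term appears on both sides and cancels. Collect the known terms of each column as K = Σ(ρt)_known − 3270 × (depth of known layers): K_1 = 84588 − 3270×31.8 = −19398; K_2 = 62275 − 3270×(1.6 + 23.5) = −19802.
Balance: K_1 − x×(3270 − 1900) = K_2, so x = (K_1 − K_2)/(3270 − 1900) = 404/1370 = 0.295 km.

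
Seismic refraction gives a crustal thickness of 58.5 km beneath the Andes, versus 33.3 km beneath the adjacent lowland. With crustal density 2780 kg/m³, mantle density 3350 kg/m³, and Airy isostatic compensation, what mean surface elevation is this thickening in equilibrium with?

Excess crust Δ = 58.5 km − 33.3 km = 25.2 km, split between elevation h and root r with h + r = Δ.
Airy balance ρ_c h = (ρ_m − ρ_c) r gives r = h ρ_c/(ρ_m − ρ_c), so h (1 + ρ_c/(ρ_m − ρ_c)) = Δ, i.e. h = Δ (ρ_m − ρ_c)/ρ_m.
h = 25.2 km × 570/3350 = 4.29 km.

4.29 km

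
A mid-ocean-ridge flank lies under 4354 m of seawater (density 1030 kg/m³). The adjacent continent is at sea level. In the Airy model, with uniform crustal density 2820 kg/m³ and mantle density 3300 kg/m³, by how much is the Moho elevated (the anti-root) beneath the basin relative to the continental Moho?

Equating mass per unit area of the two columns: replacing crust with seawater at the top is compensated by replacing crust with mantle at the base: d (ρ_c − ρ_w) = a (ρ_m − ρ_c).
a = d (ρ_c − ρ_w)/(ρ_m − ρ_c) = 4354 m × 1790/480 = 16200 m.

16200 m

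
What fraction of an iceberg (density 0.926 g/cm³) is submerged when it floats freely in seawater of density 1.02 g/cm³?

Submerged fraction = ρ_obj/ρ_fluid = 0.926/1.02 = 90.8%.

90.8%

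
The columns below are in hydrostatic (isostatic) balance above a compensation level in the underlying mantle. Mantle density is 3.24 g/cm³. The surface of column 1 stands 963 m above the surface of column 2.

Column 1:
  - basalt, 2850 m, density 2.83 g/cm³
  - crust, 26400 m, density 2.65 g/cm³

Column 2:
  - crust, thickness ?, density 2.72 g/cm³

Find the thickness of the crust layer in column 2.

Take the compensation level at the base of the deeper column (depth z_c below the surface of column 1) and equate Σ ρ_i t_i down to z_c; mantle fills any gap and the z_c terms cancel.
Column 1: 2850×2.83 + 26400×2.65 + (z_c − 29250)×3.24
Column 2: 963×0 + x×2.72 + (z_c − 963 − 0 − x)×3.24
The z_c×3.24 term appears on both sides and cancels. Collect the known terms of each column as K = Σ(ρt)_known − 3.24 × (depth of known layers): K_1 = 78025.5 − 3.24×29250 = −16744.5; K_2 = 0 − 3.24×(963 + 0) = −3120.12.
Balance: K_1 = K_2 − x×(3.24 − 2.72), so x = (K_2 − K_1)/(3.24 − 2.72) = 13624.4/0.52 = 26200 m.

26200 m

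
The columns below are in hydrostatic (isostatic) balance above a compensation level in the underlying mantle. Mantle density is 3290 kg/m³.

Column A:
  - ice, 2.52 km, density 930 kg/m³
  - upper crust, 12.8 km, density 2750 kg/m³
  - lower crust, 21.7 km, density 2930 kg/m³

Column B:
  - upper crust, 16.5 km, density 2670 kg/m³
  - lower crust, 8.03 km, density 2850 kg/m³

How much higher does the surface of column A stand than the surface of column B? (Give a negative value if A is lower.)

For any compensation level in the mantle, the mantle terms cancel and isostasy reduces to e = (Σt_A − Σt_B) − (Σ(ρt)_A − Σ(ρt)_B) / ρ_m.
Σt_A = 37.02 km; Σt_B = 24.53 km; Σ(ρt)_A = 101124.6; Σ(ρt)_B = 66940.5 (in km·kg/m³).
e = (37.02 − 24.53) − (101124.6 − 66940.5) / 3290 = 2.1 km.

2.1 km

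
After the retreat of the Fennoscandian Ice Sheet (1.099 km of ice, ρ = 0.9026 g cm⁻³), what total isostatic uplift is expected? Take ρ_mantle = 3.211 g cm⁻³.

Removing the load lets mantle flow back in; uplift u satisfies ρ_ice t = ρ_m u.
u = t ρ_ice/ρ_m = 1.099 km × 0.9026/3.211 = 0.309 km.

0.309 km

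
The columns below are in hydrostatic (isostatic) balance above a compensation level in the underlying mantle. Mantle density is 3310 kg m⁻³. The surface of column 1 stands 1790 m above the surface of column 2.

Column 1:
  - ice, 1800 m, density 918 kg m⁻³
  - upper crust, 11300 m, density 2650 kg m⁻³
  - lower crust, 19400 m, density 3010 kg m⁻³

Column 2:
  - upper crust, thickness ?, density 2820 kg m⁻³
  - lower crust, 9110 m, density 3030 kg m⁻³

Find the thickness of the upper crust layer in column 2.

18600 m

Take the compensation level at the base of the deeper column (depth z_c below the surface of column 1) and equate Σ ρ_i t_i down to z_c; mantle fills any gap and the z_c terms cancel.
Column 1: 1800×918 + 11300×2650 + 19400×3010 + (z_c − 32500)×3310
Column 2: 1790×0 + x×2820 + 9110×3030 + (z_c − 1790 − 9110 − x)×3310
The z_c×3310 term appears on both sides and cancels. Collect the known terms of each column as K = Σ(ρt)_known − 3310 × (depth of known layers): K_1 = 89991400 − 3310×32500 = −17583600; K_2 = 27603300 − 3310×(1790 + 9110) = −8475700.
Balance: K_1 = K_2 − x×(3310 − 2820), so x = (K_2 − K_1)/(3310 − 2820) = 9107900/490 = 18600 m.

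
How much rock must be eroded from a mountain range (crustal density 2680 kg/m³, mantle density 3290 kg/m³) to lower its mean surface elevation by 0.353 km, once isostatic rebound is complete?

Net drop Δ = e − u = e − e ρ_c/ρ_m = e (ρ_m − ρ_c)/ρ_m.
e = Δ ρ_m/(ρ_m − ρ_c) = 0.353 km × 3290/610 = 1.9 km.

1.9 km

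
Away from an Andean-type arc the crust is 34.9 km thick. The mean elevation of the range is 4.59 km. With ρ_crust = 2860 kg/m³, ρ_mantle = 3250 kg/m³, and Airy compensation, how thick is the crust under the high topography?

Root depth r = h ρ_c / (ρ_m − ρ_c) = 4.59 km × 2860 / 390 = 33.66 km.
Total thickness = T + h + r = 34.9 km + 4.59 km + 33.66 km = 73.2 km.

73.2 km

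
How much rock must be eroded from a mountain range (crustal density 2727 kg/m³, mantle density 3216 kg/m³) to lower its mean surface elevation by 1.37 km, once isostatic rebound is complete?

9.01 km

Net drop Δ = e − u = e − e ρ_c/ρ_m = e (ρ_m − ρ_c)/ρ_m.
e = Δ ρ_m/(ρ_m − ρ_c) = 1.37 km × 3216/489 = 9.01 km.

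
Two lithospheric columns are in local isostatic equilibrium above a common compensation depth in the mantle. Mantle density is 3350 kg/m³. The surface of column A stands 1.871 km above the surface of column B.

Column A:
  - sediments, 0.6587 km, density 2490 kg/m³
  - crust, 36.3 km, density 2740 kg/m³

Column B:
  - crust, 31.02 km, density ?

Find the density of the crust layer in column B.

Take the compensation level at the base of the deeper column (depth z_c below the surface of column A) and equate Σ ρ_i t_i down to z_c; mantle fills any gap and the z_c terms cancel.
Column A: 0.6587×2490 + 36.3×2740 + (z_c − 36.9587)×3350
Column B: 1.871×0 + 31.02×ρ + (z_c − 1.871 − 31.02)×3350
The z_c×3350 term appears on both sides and cancels. Collect the known terms of each column as K = Σ(ρt)_known − 3350 × (depth of known layers): K_A = 101102.163 − 3350×36.9587 = −22709.482; K_B = 0 − 3350×(1.871 + 31.02) = −110184.85.
Balance: K_A = K_B + 31.02×ρ, so ρ = (K_A − K_B)/31.02 = 87475.4/31.02 = 2820 kg/m³.

2820 kg/m³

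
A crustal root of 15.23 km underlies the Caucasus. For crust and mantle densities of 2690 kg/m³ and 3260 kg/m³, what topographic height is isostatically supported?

3.23 km

Isostatic balance requires: ρ_c h = (ρ_m − ρ_c) r.
h = r (ρ_m − ρ_c) / ρ_c = 15.23 km × (3260 − 2690) / 2690 = 3.23 km.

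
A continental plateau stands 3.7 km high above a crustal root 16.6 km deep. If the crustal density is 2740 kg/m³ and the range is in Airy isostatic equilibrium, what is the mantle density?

3350 kg/m³

Airy balance: ρ_c h = (ρ_m − ρ_c) r → ρ_m = ρ_c (1 + h/r).
ρ_m = 2740 × (1 + 3.7 km/16.6 km) = 3350 kg/m³.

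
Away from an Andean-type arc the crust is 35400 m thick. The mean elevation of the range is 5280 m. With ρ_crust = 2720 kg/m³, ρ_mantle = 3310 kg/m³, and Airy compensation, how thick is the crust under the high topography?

65000 m

Root depth r = h ρ_c / (ρ_m − ρ_c) = 5280 m × 2720 / 590 = 24340 m.
Total thickness = T + h + r = 35400 m + 5280 m + 24340 m = 65000 m.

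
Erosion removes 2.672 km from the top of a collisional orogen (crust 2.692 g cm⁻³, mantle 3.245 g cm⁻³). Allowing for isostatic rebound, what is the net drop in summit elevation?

0.455 km

Rebound u = e ρ_c/ρ_m = 2.672 km × 2.692/3.245 = 2.217 km.
Net surface drop = e − u = 2.672 km − 2.217 km = e (ρ_m − ρ_c)/ρ_m = 0.455 km.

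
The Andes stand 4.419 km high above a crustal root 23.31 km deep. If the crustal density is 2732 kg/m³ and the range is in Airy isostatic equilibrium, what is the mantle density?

3250 kg/m³

Airy balance: ρ_c h = (ρ_m − ρ_c) r → ρ_m = ρ_c (1 + h/r).
ρ_m = 2732 × (1 + 4.419 km/23.31 km) = 3250 kg/m³.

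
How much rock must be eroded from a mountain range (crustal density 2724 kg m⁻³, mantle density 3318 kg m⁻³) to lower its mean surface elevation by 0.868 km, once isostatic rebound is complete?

Net drop Δ = e − u = e − e ρ_c/ρ_m = e (ρ_m − ρ_c)/ρ_m.
e = Δ ρ_m/(ρ_m − ρ_c) = 0.868 km × 3318/594 = 4.85 km.

4.85 km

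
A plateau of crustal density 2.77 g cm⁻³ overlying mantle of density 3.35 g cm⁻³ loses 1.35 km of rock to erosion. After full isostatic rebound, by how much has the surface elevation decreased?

0.234 km

Rebound u = e ρ_c/ρ_m = 1.35 km × 2.77/3.35 = 1.116 km.
Net surface drop = e − u = 1.35 km − 1.116 km = e (ρ_m − ρ_c)/ρ_m = 0.234 km.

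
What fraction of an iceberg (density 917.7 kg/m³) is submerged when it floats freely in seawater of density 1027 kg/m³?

0.894

Submerged fraction = ρ_obj/ρ_fluid = 917.7/1027 = 0.894.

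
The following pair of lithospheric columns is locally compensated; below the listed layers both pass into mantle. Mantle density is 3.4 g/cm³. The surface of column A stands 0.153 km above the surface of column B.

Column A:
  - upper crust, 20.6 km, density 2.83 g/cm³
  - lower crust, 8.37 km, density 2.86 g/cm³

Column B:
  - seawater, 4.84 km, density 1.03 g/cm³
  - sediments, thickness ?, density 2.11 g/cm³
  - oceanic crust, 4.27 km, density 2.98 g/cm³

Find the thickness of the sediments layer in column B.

Take the compensation level at the base of the deeper column (depth z_c below the surface of column A) and equate Σ ρ_i t_i down to z_c; mantle fills any gap and the z_c terms cancel.
Column A: 20.6×2.83 + 8.37×2.86 + (z_c − 28.97)×3.4
Column B: 0.153×0 + 4.84×1.03 + x×2.11 + 4.27×2.98 + (z_c − 0.153 − 9.11 − x)×3.4
The z_c×3.4 term appears on both sides and cancels. Collect the known terms of each column as K = Σ(ρt)_known − 3.4 × (depth of known layers): K_A = 82.2362 − 3.4×28.97 = −16.2618; K_B = 17.7098 − 3.4×(0.153 + 9.11) = −13.7844.
Balance: K_A = K_B − x×(3.4 − 2.11), so x = (K_B − K_A)/(3.4 − 2.11) = 2.4774/1.29 = 1.92 km.

1.92 km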